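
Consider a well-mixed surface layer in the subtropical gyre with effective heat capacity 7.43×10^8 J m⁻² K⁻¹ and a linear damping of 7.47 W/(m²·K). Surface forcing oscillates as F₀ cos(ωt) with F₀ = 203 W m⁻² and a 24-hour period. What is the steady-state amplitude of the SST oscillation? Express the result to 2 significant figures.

0.0038 K

Areal heat capacity C = 7.43×10^8 J m⁻² K⁻¹ (given).
Angular frequency ω = 2π / T = 2π / 86400 s = 7.27×10^-5 s⁻¹.
√((Cω)² + λ²) = √((54000)² + 7.47²) = 54000 W/(m²·K).
Amplitude A = F₀ / √((Cω)²+λ²) = 203 / 54000 = 0.00376 K.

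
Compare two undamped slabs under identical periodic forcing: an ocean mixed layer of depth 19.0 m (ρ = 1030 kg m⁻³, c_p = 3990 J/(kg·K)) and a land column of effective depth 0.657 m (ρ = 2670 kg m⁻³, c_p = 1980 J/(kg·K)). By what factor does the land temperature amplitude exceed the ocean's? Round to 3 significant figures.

C_ocean = 1030 × 3990 × 19.0 = 7.81×10^7 J/(m²·K).
C_land = 2670 × 1980 × 0.657 = 3.47×10^6 J/(m²·K).
Undamped amplitude ∝ 1/C, so A_land/A_ocean = C_ocean/C_land = 22.5.

22.5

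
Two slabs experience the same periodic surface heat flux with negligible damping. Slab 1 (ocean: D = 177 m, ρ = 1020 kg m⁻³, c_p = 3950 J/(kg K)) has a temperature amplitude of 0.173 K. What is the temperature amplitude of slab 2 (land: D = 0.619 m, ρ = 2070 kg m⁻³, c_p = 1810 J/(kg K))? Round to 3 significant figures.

53.2 K

C_ocean = 7.13×10^8 J/(m²·K); C_land = 2.32×10^6 J/(m²·K).
A ∝ 1/C ⇒ A_land = A_ocean × C_ocean/C_land = 0.173 × 307 = 53.2 K.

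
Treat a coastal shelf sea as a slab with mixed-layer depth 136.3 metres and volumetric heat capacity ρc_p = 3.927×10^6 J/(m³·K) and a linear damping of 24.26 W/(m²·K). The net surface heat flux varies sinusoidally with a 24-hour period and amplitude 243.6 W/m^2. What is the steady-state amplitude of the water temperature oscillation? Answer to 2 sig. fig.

Areal heat capacity C = ρc_p × D = 3.927×10^6 × 136.3 = 5.35×10^8 J/(m²·K).
Angular frequency ω = 2π / T = 2π / 86400 s = 7.27×10^-5 s⁻¹.
√((Cω)² + λ²) = √((38900)² + 24.26²) = 38900 W/(m²·K).
Amplitude A = F₀ / √((Cω)²+λ²) = 243.6 / 38900 = 0.00626 K.

0.0063 K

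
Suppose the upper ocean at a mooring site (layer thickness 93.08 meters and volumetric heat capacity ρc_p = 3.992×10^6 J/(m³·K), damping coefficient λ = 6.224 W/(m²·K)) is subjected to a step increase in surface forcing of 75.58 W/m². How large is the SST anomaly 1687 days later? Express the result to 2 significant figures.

11 K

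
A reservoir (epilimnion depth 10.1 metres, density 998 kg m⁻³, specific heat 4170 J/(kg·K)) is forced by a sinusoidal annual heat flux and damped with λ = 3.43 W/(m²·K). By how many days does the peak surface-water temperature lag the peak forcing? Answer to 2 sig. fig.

69 days

Areal heat capacity C = ρ c_p D = 998 × 4170 × 10.1 = 4.20×10^7 J/(m^2 K).
ω = 2π / 3.15×10^7 s = 1.99×10^-7 s⁻¹.
Phase lag φ = arctan(Cω/λ) = arctan(8.37/3.43) = 1.18 rad.
Time lag = φ / ω = 1.18 / 1.99×10^-7 = 5.93×10^6 s = 68.7 days.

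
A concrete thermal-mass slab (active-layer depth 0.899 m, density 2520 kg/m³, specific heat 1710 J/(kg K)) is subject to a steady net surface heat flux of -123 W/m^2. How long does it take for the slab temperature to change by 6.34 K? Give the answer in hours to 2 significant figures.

55 hours

Areal heat capacity C = ρ c_p D = 2520 × 1710 × 0.899 = 3.87×10^6 J m⁻² K⁻¹.
Time required: Δt = C ΔT / F = 3.87×10^6 × -6.34 / -123 = 2.00×10^5 s.
In hours: 2.00×10^5 s / (3600 s/hour) = 55.5 hours.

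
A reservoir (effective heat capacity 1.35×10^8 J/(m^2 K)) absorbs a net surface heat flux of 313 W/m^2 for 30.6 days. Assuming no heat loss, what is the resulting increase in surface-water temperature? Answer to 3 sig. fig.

Areal heat capacity C = 1.35×10^8 J/(m^2 K) (given).
Net heat input Q = F Δt = 313 × (30.6 days × 86400 s/day) = 8.28×10^8 J/m².
ΔT = Q / C = 8.28×10^8 / 1.35×10^8 = 6.13 K.

6.13 K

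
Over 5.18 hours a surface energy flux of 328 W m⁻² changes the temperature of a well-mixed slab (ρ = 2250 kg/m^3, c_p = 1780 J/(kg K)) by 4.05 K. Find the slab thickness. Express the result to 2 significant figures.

0.38 m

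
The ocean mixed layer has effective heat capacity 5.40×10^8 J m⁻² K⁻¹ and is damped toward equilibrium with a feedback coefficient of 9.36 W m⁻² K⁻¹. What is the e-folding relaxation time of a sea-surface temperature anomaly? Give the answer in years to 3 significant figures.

1.83 years

Areal heat capacity C = 5.40×10^8 J m⁻² K⁻¹ (given).
Relaxation time τ = C / λ = 5.40×10^8 / 9.36 = 5.77×10^7 s.
In years: 5.77×10^7 s / (3.156×10^7 s/year) = 1.83 years.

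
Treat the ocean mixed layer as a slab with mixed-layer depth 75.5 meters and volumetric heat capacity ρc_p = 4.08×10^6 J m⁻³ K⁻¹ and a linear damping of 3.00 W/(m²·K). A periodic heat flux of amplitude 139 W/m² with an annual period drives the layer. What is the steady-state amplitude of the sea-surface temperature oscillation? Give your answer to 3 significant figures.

2.26 K

Areal heat capacity C = ρc_p × D = 4.08×10^6 × 75.5 = 3.08×10^8 J/(m^2 K).
Angular frequency ω = 2π / T = 2π / 3.15×10^7 s = 1.99×10^-7 s⁻¹.
√((Cω)² + λ²) = √((61.4)² + 3.00²) = 61.4 W/(m²·K).
Amplitude A = F₀ / √((Cω)²+λ²) = 139 / 61.4 = 2.26 K.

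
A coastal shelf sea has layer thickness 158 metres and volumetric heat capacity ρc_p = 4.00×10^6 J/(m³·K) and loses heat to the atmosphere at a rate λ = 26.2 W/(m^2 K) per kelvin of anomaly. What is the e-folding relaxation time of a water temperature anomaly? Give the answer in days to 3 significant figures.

279 days

Areal heat capacity C = ρc_p × D = 4.00×10^6 × 158 = 6.32×10^8 J/(m²·K).
Relaxation time τ = C / λ = 6.32×10^8 / 26.2 = 2.41×10^7 s.
In days: 2.41×10^7 s / (86400 s/day) = 279 days.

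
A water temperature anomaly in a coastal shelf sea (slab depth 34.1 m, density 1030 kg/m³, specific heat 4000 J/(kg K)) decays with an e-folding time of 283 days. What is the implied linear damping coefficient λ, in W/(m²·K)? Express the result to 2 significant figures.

Areal heat capacity C = ρ c_p D = 1030 × 4000 × 34.1 = 1.40×10^8 J/(m²·K).
τ = 283 days = 2.45×10^7 s.
λ = C / τ = 1.40×10^8 / 2.45×10^7 = 5.75 W/(m²·K).

5.7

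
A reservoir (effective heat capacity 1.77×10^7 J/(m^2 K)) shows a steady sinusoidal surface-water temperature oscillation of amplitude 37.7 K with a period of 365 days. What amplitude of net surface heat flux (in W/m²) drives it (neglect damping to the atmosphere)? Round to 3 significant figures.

133

Areal heat capacity C = 1.77×10^7 J/(m^2 K) (given).
ω = 2π / 3.15×10^7 s = 1.99×10^-7 s⁻¹.
Cω = 1.77×10^7 × 1.99×10^-7 = 3.53 W/(m²·K).
F₀ = A × Cω = 37.7 × 3.53 = 133 W/m².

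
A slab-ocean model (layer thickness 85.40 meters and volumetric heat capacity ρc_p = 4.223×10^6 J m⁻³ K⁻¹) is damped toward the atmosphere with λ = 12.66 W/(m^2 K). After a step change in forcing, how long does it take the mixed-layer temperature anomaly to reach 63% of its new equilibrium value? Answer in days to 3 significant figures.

Areal heat capacity C = ρc_p × D = 4.223×10^6 × 85.40 = 3.61×10^8 J/(m^2 K).
τ = C / λ = 3.61×10^8 / 12.66 = 2.85×10^7 s.
Fraction reached: 1 − e^(−t/τ) = 0.63 ⇒ t = −τ ln(1 − 0.63) = τ × 0.994.
t = 2.83×10^7 s = 328 days.

328 days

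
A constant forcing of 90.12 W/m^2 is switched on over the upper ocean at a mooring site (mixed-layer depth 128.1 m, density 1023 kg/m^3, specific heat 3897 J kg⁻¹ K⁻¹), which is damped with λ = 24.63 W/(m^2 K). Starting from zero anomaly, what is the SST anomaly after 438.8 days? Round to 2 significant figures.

Areal heat capacity C = ρ c_p D = 1023 × 3897 × 128.1 = 5.11×10^8 J/(m^2 K).
τ = C / λ = 5.11×10^8 / 24.63 = 2.07×10^7 s.
Equilibrium anomaly ΔT_eq = F / λ = 90.12 / 24.63 = 3.66 K.
t = 438.8 days = 3.79×10^7 s, so t/τ = 1.83.
ΔT(t) = ΔT_eq (1 − e^(−t/τ)) = 3.66 × (1 − e^−1.83) = 3.07 K.

3.1 K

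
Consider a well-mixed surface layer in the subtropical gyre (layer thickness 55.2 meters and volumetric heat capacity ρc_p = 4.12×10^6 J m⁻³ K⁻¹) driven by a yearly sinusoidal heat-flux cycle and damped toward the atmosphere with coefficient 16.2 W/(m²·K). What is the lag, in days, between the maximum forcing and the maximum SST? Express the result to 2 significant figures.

Areal heat capacity C = ρc_p × D = 4.12×10^6 × 55.2 = 2.27×10^8 J/(m²·K).
ω = 2π / 3.15×10^7 s = 1.99×10^-7 s⁻¹.
Phase lag φ = arctan(Cω/λ) = arctan(45.3/16.2) = 1.23 rad.
Time lag = φ / ω = 1.23 / 1.99×10^-7 = 6.16×10^6 s = 71.3 days.

71 days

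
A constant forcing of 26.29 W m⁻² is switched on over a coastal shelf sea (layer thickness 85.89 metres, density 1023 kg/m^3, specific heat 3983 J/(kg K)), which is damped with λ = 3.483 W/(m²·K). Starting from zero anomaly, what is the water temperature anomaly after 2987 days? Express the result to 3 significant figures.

6.97 K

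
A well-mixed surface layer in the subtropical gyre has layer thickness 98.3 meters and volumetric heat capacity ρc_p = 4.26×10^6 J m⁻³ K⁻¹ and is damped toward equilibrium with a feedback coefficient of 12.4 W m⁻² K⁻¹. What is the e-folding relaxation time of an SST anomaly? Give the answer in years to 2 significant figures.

Areal heat capacity C = ρc_p × D = 4.26×10^6 × 98.3 = 4.19×10^8 J/(m²·K).
Relaxation time τ = C / λ = 4.19×10^8 / 12.4 = 3.38×10^7 s.
In years: 3.38×10^7 s / (3.156×10^7 s/year) = 1.07 years.

1.1 years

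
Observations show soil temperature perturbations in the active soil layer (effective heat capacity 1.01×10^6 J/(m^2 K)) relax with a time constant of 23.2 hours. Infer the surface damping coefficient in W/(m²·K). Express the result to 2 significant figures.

Areal heat capacity C = 1.01×10^6 J/(m^2 K) (given).
τ = 23.2 hours = 83500 s.
λ = C / τ = 1.01×10^6 / 83500 = 12.1 W/(m²·K).

12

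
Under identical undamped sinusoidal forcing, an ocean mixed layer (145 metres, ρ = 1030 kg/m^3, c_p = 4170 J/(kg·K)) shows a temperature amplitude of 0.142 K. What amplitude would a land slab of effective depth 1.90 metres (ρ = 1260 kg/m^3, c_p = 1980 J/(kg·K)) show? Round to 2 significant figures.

C_ocean = 6.23×10^8 J/(m²·K); C_land = 4.74×10^6 J/(m²·K).
A ∝ 1/C ⇒ A_land = A_ocean × C_ocean/C_land = 0.142 × 131 = 18.7 K.

19 K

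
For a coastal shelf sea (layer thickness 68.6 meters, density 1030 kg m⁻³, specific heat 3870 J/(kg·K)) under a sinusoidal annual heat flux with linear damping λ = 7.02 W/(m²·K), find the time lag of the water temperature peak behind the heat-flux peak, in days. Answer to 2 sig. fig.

Areal heat capacity C = ρ c_p D = 1030 × 3870 × 68.6 = 2.73×10^8 J/(m^2 K).
ω = 2π / 3.15×10^7 s = 1.99×10^-7 s⁻¹.
Phase lag φ = arctan(Cω/λ) = arctan(54.5/7.02) = 1.44 rad.
Time lag = φ / ω = 1.44 / 1.99×10^-7 = 7.24×10^6 s = 83.8 days.

84 days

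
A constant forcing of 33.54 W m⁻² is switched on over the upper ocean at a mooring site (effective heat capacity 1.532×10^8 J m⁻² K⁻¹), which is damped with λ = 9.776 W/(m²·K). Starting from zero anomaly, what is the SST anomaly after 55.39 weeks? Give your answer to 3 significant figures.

3.03 K

Areal heat capacity C = 1.532×10^8 J m⁻² K⁻¹ (given).
τ = C / λ = 1.53×10^8 / 9.776 = 1.57×10^7 s.
Equilibrium anomaly ΔT_eq = F / λ = 33.54 / 9.776 = 3.43 K.
t = 55.39 weeks = 3.35×10^7 s, so t/τ = 2.14.
ΔT(t) = ΔT_eq (1 − e^(−t/τ)) = 3.43 × (1 − e^−2.14) = 3.03 K.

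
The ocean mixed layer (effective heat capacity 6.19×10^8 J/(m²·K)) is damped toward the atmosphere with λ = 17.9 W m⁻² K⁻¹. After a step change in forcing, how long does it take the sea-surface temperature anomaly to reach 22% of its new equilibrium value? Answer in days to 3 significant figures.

99.4 days

Areal heat capacity C = 6.19×10^8 J/(m²·K) (given).
τ = C / λ = 6.19×10^8 / 17.9 = 3.46×10^7 s.
Fraction reached: 1 − e^(−t/τ) = 0.22 ⇒ t = −τ ln(1 − 0.22) = τ × 0.248.
t = 8.59×10^6 s = 99.4 days.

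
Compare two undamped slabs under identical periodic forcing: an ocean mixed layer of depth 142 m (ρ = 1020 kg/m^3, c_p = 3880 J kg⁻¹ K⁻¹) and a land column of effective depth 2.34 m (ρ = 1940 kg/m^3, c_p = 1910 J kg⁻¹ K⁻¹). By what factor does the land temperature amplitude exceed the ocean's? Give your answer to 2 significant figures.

65

C_ocean = 1020 × 3880 × 142 = 5.62×10^8 J/(m²·K).
C_land = 1940 × 1910 × 2.34 = 8.67×10^6 J/(m²·K).
Undamped amplitude ∝ 1/C, so A_land/A_ocean = C_ocean/C_land = 64.8.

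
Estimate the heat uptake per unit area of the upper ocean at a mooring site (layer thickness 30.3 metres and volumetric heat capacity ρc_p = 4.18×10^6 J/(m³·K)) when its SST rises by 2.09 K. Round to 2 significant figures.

Areal heat capacity C = ρc_p × D = 4.18×10^6 × 30.3 = 1.27×10^8 J/(m²·K).
ΔQ = C ΔT = 1.27×10^8 × 2.09 = 2.65×10^8 J/m².

2.6×10^8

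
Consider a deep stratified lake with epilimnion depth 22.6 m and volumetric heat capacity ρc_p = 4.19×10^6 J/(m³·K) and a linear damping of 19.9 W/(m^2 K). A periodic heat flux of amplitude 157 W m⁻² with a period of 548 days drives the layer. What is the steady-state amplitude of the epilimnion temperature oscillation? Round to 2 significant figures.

6.7 K

Areal heat capacity C = ρc_p × D = 4.19×10^6 × 22.6 = 9.47×10^7 J/(m^2 K).
Angular frequency ω = 2π / T = 2π / 4.73×10^7 s = 1.33×10^-7 s⁻¹.
√((Cω)² + λ²) = √((12.6)² + 19.9²) = 23.5 W/(m²·K).
Amplitude A = F₀ / √((Cω)²+λ²) = 157 / 23.5 = 6.67 K.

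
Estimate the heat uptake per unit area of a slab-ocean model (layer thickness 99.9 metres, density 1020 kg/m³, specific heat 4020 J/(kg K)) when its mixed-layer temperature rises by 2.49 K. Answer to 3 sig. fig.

1.02×10^9

Areal heat capacity C = ρ c_p D = 1020 × 4020 × 99.9 = 4.10×10^8 J m⁻² K⁻¹.
ΔQ = C ΔT = 4.10×10^8 × 2.49 = 1.02×10^9 J/m².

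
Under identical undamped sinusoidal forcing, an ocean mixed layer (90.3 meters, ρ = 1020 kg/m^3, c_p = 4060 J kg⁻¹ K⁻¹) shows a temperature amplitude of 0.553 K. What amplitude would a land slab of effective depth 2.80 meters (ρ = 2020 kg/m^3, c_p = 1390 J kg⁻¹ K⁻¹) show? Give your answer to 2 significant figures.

26 K

C_ocean = 3.74×10^8 J/(m²·K); C_land = 7.86×10^6 J/(m²·K).
A ∝ 1/C ⇒ A_land = A_ocean × C_ocean/C_land = 0.553 × 47.6 = 26.3 K.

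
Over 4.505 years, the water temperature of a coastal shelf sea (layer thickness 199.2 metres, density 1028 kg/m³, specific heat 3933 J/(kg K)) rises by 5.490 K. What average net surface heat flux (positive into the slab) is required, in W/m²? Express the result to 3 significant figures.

31.1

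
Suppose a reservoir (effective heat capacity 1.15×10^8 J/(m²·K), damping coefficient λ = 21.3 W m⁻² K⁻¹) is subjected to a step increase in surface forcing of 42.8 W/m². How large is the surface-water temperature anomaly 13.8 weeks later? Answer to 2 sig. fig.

1.6 K

Areal heat capacity C = 1.15×10^8 J/(m²·K) (given).
τ = C / λ = 1.15×10^8 / 21.3 = 5.40×10^6 s.
Equilibrium anomaly ΔT_eq = F / λ = 42.8 / 21.3 = 2.01 K.
t = 13.8 weeks = 8.35×10^6 s, so t/τ = 1.55.
ΔT(t) = ΔT_eq (1 − e^(−t/τ)) = 2.01 × (1 − e^−1.55) = 1.58 K.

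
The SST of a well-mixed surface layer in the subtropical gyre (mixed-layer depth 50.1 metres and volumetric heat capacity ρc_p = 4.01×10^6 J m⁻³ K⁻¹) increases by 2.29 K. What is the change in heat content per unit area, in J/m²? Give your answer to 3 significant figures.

4.60×10^8

Areal heat capacity C = ρc_p × D = 4.01×10^6 × 50.1 = 2.01×10^8 J m⁻² K⁻¹.
ΔQ = C ΔT = 2.01×10^8 × 2.29 = 4.60×10^8 J/m².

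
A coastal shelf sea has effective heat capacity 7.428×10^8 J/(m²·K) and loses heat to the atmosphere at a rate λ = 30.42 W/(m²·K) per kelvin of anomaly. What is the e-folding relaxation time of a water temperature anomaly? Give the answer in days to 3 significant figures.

283 days

Areal heat capacity C = 7.428×10^8 J/(m²·K) (given).
Relaxation time τ = C / λ = 7.43×10^8 / 30.42 = 2.44×10^7 s.
In days: 2.44×10^7 s / (86400 s/day) = 283 days.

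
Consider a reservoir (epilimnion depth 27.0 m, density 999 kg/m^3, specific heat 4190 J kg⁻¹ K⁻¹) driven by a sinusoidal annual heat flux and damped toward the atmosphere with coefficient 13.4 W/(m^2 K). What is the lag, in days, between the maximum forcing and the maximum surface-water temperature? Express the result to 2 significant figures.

Areal heat capacity C = ρ c_p D = 999 × 4190 × 27.0 = 1.13×10^8 J m⁻² K⁻¹.
ω = 2π / 3.15×10^7 s = 1.99×10^-7 s⁻¹.
Phase lag φ = arctan(Cω/λ) = arctan(22.5/13.4) = 1.03 rad.
Time lag = φ / ω = 1.03 / 1.99×10^-7 = 5.19×10^6 s = 60.1 days.

60 days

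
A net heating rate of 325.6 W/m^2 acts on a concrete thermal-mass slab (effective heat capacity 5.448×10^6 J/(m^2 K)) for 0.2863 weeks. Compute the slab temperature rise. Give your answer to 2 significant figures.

Areal heat capacity C = 5.448×10^6 J/(m^2 K) (given).
Net heat input Q = F Δt = 325.6 × (0.2863 weeks × 6.048×10^5 s/week) = 5.64×10^7 J/m².
ΔT = Q / C = 5.64×10^7 / 5.45×10^6 = 10.3 K.

10 K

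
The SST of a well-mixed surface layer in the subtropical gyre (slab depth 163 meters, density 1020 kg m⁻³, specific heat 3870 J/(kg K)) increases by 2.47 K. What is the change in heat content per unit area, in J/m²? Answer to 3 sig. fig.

1.59×10^9

Areal heat capacity C = ρ c_p D = 1020 × 3870 × 163 = 6.43×10^8 J m⁻² K⁻¹.
ΔQ = C ΔT = 6.43×10^8 × 2.47 = 1.59×10^9 J/m².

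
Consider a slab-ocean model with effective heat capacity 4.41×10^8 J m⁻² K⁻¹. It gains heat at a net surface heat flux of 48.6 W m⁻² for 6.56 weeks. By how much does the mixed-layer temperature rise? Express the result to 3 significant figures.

0.437 K

Areal heat capacity C = 4.41×10^8 J m⁻² K⁻¹ (given).
Net heat input Q = F Δt = 48.6 × (6.56 weeks × 6.048×10^5 s/week) = 1.93×10^8 J/m².
ΔT = Q / C = 1.93×10^8 / 4.41×10^8 = 0.437 K.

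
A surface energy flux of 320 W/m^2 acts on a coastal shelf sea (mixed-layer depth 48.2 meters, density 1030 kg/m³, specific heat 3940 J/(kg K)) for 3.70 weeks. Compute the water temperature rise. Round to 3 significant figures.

3.66 K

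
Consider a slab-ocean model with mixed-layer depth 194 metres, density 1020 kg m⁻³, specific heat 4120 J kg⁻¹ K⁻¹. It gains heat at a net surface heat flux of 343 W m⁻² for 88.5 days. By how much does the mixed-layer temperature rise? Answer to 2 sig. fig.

3.2 K

Areal heat capacity C = ρ c_p D = 1020 × 4120 × 194 = 8.15×10^8 J/(m²·K).
Net heat input Q = F Δt = 343 × (88.5 days × 86400 s/day) = 2.62×10^9 J/m².
ΔT = Q / C = 2.62×10^9 / 8.15×10^8 = 3.22 K.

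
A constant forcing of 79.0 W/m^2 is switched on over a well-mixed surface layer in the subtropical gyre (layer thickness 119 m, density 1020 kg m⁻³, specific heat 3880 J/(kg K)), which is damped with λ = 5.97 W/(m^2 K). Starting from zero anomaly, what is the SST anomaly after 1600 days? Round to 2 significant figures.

Areal heat capacity C = ρ c_p D = 1020 × 3880 × 119 = 4.71×10^8 J/(m^2 K).
τ = C / λ = 4.71×10^8 / 5.97 = 7.89×10^7 s.
Equilibrium anomaly ΔT_eq = F / λ = 79.0 / 5.97 = 13.2 K.
t = 1600 days = 1.38×10^8 s, so t/τ = 1.75.
ΔT(t) = ΔT_eq (1 − e^(−t/τ)) = 13.2 × (1 − e^−1.75) = 10.9 K.

11 K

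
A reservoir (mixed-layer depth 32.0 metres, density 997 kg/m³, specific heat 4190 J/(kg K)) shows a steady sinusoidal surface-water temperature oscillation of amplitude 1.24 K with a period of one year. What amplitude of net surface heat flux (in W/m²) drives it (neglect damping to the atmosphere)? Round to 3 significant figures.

33.0

Areal heat capacity C = ρ c_p D = 997 × 4190 × 32.0 = 1.34×10^8 J m⁻² K⁻¹.
ω = 2π / 3.15×10^7 s = 1.99×10^-7 s⁻¹.
Cω = 1.34×10^8 × 1.99×10^-7 = 26.6 W/(m²·K).
F₀ = A × Cω = 1.24 × 26.6 = 33.0 W/m².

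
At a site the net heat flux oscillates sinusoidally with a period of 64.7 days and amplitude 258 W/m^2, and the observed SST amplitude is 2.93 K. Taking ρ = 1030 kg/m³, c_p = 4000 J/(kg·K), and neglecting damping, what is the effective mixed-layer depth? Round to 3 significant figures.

19.0 m

ω = 2π / 5.59×10^6 s = 1.12×10^-6 s⁻¹.
Required C = F₀ / (A ω) = 258 / (2.93 × 1.12×10^-6) = 7.83×10^7 J/(m²·K).
D = C / (ρ c_p) = 7.83×10^7 / (1030 × 4000) = 19.0 m.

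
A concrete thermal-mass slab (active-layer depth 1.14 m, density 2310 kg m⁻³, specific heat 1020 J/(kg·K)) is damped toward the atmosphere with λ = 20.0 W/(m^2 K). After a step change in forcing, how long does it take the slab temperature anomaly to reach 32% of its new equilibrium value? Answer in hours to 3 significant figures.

14.4 hours

Areal heat capacity C = ρ c_p D = 2310 × 1020 × 1.14 = 2.69×10^6 J/(m²·K).
τ = C / λ = 2.69×10^6 / 20.0 = 1.34×10^5 s.
Fraction reached: 1 − e^(−t/τ) = 0.32 ⇒ t = −τ ln(1 − 0.32) = τ × 0.386.
t = 51800 s = 14.4 hours.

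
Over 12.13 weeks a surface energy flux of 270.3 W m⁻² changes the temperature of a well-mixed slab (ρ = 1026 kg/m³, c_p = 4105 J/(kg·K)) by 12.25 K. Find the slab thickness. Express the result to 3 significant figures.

Heat input Q = F Δt = 270.3 × 7.34×10^6 s = 1.98×10^9 J/m².
Required areal heat capacity C = Q / ΔT = 1.62×10^8 J/(m²·K).
Depth D = C / (ρ c_p) = 1.62×10^8 / (1026 × 4105) = 38.4 m.

38.4 m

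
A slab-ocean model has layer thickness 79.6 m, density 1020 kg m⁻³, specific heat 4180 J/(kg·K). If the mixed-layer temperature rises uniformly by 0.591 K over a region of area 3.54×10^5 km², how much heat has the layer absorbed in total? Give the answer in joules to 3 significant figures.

Areal heat capacity C = ρ c_p D = 1020 × 4180 × 79.6 = 3.39×10^8 J/(m^2 K).
Heat per unit area: q = C ΔT = 3.39×10^8 × 0.591 = 2.01×10^8 J/m².
Total heat: Q = q × A = 2.01×10^8 × (3.54×10^5 × 10⁶ m²) = 7.10×10^19 J.

7.10×10^19 J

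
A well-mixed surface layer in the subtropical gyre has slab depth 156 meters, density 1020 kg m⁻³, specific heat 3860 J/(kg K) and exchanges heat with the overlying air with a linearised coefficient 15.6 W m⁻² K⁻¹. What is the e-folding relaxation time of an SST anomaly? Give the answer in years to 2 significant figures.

1.2 years

Areal heat capacity C = ρ c_p D = 1020 × 3860 × 156 = 6.14×10^8 J/(m^2 K).
Relaxation time τ = C / λ = 6.14×10^8 / 15.6 = 3.94×10^7 s.
In years: 3.94×10^7 s / (3.156×10^7 s/year) = 1.25 years.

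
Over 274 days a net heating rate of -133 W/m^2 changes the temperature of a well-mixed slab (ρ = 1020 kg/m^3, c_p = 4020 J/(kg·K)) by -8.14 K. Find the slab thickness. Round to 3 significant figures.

94.3 m

Heat input Q = F Δt = -133 × 2.37×10^7 s = -3.15×10^9 J/m².
Required areal heat capacity C = Q / ΔT = 3.87×10^8 J/(m²·K).
Depth D = C / (ρ c_p) = 3.87×10^8 / (1020 × 4020) = 94.3 m.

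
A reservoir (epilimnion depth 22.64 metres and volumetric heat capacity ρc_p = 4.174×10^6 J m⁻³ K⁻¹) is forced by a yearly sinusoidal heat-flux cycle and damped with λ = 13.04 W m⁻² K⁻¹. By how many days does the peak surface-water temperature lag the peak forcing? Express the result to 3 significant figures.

Areal heat capacity C = ρc_p × D = 4.174×10^6 × 22.64 = 9.45×10^7 J/(m^2 K).
ω = 2π / 3.15×10^7 s = 1.99×10^-7 s⁻¹.
Phase lag φ = arctan(Cω/λ) = arctan(18.8/13.04) = 0.965 rad.
Time lag = φ / ω = 0.965 / 1.99×10^-7 = 4.84×10^6 s = 56.1 days.

56.1 days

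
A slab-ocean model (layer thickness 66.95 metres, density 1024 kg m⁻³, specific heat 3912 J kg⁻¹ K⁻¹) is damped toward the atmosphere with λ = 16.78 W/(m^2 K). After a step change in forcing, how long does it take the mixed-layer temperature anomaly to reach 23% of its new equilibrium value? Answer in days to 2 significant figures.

48 days

Areal heat capacity C = ρ c_p D = 1024 × 3912 × 66.95 = 2.68×10^8 J/(m^2 K).
τ = C / λ = 2.68×10^8 / 16.78 = 1.60×10^7 s.
Fraction reached: 1 − e^(−t/τ) = 0.23 ⇒ t = −τ ln(1 − 0.23) = τ × 0.261.
t = 4.18×10^6 s = 48.3 days.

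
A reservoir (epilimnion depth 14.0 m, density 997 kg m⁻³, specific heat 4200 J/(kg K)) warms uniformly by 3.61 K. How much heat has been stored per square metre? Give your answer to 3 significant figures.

2.12×10^8

Areal heat capacity C = ρ c_p D = 997 × 4200 × 14.0 = 5.86×10^7 J/(m^2 K).
ΔQ = C ΔT = 5.86×10^7 × 3.61 = 2.12×10^8 J/m².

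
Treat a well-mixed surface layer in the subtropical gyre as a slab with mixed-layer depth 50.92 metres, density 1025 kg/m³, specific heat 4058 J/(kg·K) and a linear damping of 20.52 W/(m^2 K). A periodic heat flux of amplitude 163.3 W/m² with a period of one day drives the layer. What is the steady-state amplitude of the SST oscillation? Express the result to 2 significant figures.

Areal heat capacity C = ρ c_p D = 1025 × 4058 × 50.92 = 2.12×10^8 J/(m^2 K).
Angular frequency ω = 2π / T = 2π / 86400 s = 7.27×10^-5 s⁻¹.
√((Cω)² + λ²) = √((15400)² + 20.52²) = 15400 W/(m²·K).
Amplitude A = F₀ / √((Cω)²+λ²) = 163.3 / 15400 = 0.0106 K.

0.011 K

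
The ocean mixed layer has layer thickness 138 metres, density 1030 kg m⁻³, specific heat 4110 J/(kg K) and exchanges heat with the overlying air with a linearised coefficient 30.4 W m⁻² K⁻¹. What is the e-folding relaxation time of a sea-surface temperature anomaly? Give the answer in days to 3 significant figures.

Areal heat capacity C = ρ c_p D = 1030 × 4110 × 138 = 5.84×10^8 J/(m^2 K).
Relaxation time τ = C / λ = 5.84×10^8 / 30.4 = 1.92×10^7 s.
In days: 1.92×10^7 s / (86400 s/day) = 222 days.

222 days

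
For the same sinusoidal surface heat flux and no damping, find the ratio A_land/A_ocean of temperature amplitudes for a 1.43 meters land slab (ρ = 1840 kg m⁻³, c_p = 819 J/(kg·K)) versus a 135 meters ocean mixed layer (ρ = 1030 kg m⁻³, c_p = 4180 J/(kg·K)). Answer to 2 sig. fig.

C_ocean = 1030 × 4180 × 135 = 5.81×10^8 J/(m²·K).
C_land = 1840 × 819 × 1.43 = 2.15×10^6 J/(m²·K).
Undamped amplitude ∝ 1/C, so A_land/A_ocean = C_ocean/C_land = 270.

270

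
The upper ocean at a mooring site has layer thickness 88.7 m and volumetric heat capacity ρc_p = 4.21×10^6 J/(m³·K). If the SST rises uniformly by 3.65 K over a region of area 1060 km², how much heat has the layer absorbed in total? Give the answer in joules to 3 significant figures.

1.44×10^18 J

Areal heat capacity C = ρc_p × D = 4.21×10^6 × 88.7 = 3.73×10^8 J/(m^2 K).
Heat per unit area: q = C ΔT = 3.73×10^8 × 3.65 = 1.36×10^9 J/m².
Total heat: Q = q × A = 1.36×10^9 × (1060 × 10⁶ m²) = 1.44×10^18 J.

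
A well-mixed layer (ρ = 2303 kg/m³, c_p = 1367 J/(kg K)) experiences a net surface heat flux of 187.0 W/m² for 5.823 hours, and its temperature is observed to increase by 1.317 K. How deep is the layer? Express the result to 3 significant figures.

Heat input Q = F Δt = 187.0 × 21000 s = 3.92×10^6 J/m².
Required areal heat capacity C = Q / ΔT = 2.98×10^6 J/(m²·K).
Depth D = C / (ρ c_p) = 2.98×10^6 / (2303 × 1367) = 0.945 m.

0.945 m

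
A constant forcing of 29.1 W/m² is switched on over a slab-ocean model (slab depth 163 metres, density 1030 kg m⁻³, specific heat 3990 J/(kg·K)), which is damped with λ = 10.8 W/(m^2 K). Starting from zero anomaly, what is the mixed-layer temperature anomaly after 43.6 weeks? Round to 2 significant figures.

Areal heat capacity C = ρ c_p D = 1030 × 3990 × 163 = 6.70×10^8 J/(m²·K).
τ = C / λ = 6.70×10^8 / 10.8 = 6.20×10^7 s.
Equilibrium anomaly ΔT_eq = F / λ = 29.1 / 10.8 = 2.69 K.
t = 43.6 weeks = 2.64×10^7 s, so t/τ = 0.425.
ΔT(t) = ΔT_eq (1 − e^(−t/τ)) = 2.69 × (1 − e^−0.425) = 0.933 K.

0.93 K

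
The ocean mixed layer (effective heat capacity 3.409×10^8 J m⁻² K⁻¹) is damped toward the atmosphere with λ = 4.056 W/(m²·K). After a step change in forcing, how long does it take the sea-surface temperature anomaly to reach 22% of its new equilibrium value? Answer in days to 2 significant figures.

240 days

Areal heat capacity C = 3.409×10^8 J m⁻² K⁻¹ (given).
τ = C / λ = 3.41×10^8 / 4.056 = 8.40×10^7 s.
Fraction reached: 1 − e^(−t/τ) = 0.22 ⇒ t = −τ ln(1 − 0.22) = τ × 0.248.
t = 2.09×10^7 s = 242 days.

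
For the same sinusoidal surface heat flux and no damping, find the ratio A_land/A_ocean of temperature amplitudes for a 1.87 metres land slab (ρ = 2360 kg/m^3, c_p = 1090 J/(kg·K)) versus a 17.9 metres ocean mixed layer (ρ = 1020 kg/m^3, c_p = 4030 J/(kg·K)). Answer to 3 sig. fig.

C_ocean = 1020 × 4030 × 17.9 = 7.36×10^7 J/(m²·K).
C_land = 2360 × 1090 × 1.87 = 4.81×10^6 J/(m²·K).
Undamped amplitude ∝ 1/C, so A_land/A_ocean = C_ocean/C_land = 15.3.

15.3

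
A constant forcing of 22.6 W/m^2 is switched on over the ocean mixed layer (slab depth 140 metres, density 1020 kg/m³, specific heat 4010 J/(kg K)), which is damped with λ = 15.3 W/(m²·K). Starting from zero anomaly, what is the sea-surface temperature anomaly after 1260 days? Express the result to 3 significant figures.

1.40 K

Areal heat capacity C = ρ c_p D = 1020 × 4010 × 140 = 5.73×10^8 J m⁻² K⁻¹.
τ = C / λ = 5.73×10^8 / 15.3 = 3.74×10^7 s.
Equilibrium anomaly ΔT_eq = F / λ = 22.6 / 15.3 = 1.48 K.
t = 1260 days = 1.09×10^8 s, so t/τ = 2.91.
ΔT(t) = ΔT_eq (1 − e^(−t/τ)) = 1.48 × (1 − e^−2.91) = 1.40 K.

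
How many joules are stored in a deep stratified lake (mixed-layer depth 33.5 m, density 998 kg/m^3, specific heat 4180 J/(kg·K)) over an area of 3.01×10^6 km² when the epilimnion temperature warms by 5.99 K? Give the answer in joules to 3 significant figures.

2.52×10^21 J

Areal heat capacity C = ρ c_p D = 998 × 4180 × 33.5 = 1.40×10^8 J/(m²·K).
Heat per unit area: q = C ΔT = 1.40×10^8 × 5.99 = 8.37×10^8 J/m².
Total heat: Q = q × A = 8.37×10^8 × (3.01×10^6 × 10⁶ m²) = 2.52×10^21 J.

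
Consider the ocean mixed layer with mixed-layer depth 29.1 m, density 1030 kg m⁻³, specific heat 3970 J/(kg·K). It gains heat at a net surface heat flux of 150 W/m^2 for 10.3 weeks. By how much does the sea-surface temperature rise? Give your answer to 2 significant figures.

7.9 K

Areal heat capacity C = ρ c_p D = 1030 × 3970 × 29.1 = 1.19×10^8 J m⁻² K⁻¹.
Net heat input Q = F Δt = 150 × (10.3 weeks × 6.048×10^5 s/week) = 9.34×10^8 J/m².
ΔT = Q / C = 9.34×10^8 / 1.19×10^8 = 7.85 K.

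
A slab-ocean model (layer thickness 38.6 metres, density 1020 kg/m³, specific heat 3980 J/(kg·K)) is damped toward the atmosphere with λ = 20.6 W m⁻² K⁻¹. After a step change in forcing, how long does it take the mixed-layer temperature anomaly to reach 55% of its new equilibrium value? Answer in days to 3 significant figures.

Areal heat capacity C = ρ c_p D = 1020 × 3980 × 38.6 = 1.57×10^8 J m⁻² K⁻¹.
τ = C / λ = 1.57×10^8 / 20.6 = 7.61×10^6 s.
Fraction reached: 1 − e^(−t/τ) = 0.55 ⇒ t = −τ ln(1 − 0.55) = τ × 0.799.
t = 6.07×10^6 s = 70.3 days.

70.3 days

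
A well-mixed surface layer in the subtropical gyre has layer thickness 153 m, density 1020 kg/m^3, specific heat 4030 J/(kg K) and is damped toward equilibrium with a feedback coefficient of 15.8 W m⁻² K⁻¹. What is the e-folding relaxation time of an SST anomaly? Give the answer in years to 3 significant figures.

1.26 years

Areal heat capacity C = ρ c_p D = 1020 × 4030 × 153 = 6.29×10^8 J/(m²·K).
Relaxation time τ = C / λ = 6.29×10^8 / 15.8 = 3.98×10^7 s.
In years: 3.98×10^7 s / (3.156×10^7 s/year) = 1.26 years.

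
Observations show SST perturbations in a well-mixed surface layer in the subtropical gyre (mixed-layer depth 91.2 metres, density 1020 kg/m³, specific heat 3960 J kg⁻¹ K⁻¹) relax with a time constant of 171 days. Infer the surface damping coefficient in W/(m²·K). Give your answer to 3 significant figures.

24.9

Areal heat capacity C = ρ c_p D = 1020 × 3960 × 91.2 = 3.68×10^8 J m⁻² K⁻¹.
τ = 171 days = 1.48×10^7 s.
λ = C / τ = 3.68×10^8 / 1.48×10^7 = 24.9 W/(m²·K).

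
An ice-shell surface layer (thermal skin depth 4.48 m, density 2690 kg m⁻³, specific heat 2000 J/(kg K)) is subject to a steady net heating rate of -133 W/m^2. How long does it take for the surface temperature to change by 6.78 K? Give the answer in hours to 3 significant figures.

Areal heat capacity C = ρ c_p D = 2690 × 2000 × 4.48 = 2.41×10^7 J m⁻² K⁻¹.
Time required: Δt = C ΔT / F = 2.41×10^7 × -6.78 / -133 = 1.23×10^6 s.
In hours: 1.23×10^6 s / (3600 s/hour) = 341 hours.

341 hours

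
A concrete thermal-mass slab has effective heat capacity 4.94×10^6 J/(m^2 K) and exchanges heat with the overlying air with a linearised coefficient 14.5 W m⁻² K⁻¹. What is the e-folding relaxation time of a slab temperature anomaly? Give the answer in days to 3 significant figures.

3.94 days

Areal heat capacity C = 4.94×10^6 J/(m^2 K) (given).
Relaxation time τ = C / λ = 4.94×10^6 / 14.5 = 3.41×10^5 s.
In days: 3.41×10^5 s / (86400 s/day) = 3.94 days.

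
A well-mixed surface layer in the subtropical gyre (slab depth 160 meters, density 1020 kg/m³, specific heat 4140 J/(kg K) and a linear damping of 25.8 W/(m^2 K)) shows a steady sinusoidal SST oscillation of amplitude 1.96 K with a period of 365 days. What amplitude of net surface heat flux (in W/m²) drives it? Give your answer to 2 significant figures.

270

Areal heat capacity C = ρ c_p D = 1020 × 4140 × 160 = 6.76×10^8 J/(m^2 K).
ω = 2π / 3.15×10^7 s = 1.99×10^-7 s⁻¹.
√((Cω)² + λ²) = √((135)² + 25.8²) = 137 W/(m²·K).
F₀ = A × √((Cω)²+λ²) = 1.96 × 137 = 269 W/m².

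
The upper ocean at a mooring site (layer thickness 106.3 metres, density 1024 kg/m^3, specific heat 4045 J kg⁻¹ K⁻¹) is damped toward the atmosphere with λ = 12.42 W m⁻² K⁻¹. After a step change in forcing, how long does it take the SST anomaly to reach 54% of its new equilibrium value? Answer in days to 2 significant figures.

Areal heat capacity C = ρ c_p D = 1024 × 4045 × 106.3 = 4.40×10^8 J/(m²·K).
τ = C / λ = 4.40×10^8 / 12.42 = 3.55×10^7 s.
Fraction reached: 1 − e^(−t/τ) = 0.54 ⇒ t = −τ ln(1 − 0.54) = τ × 0.777.
t = 2.75×10^7 s = 319 days.

320 days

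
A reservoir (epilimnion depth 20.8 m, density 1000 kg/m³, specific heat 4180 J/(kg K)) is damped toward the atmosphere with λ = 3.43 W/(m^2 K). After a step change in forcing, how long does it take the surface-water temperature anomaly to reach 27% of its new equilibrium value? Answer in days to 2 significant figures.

Areal heat capacity C = ρ c_p D = 1000 × 4180 × 20.8 = 8.69×10^7 J m⁻² K⁻¹.
τ = C / λ = 8.69×10^7 / 3.43 = 2.53×10^7 s.
Fraction reached: 1 − e^(−t/τ) = 0.27 ⇒ t = −τ ln(1 − 0.27) = τ × 0.315.
t = 7.98×10^6 s = 92.3 days.

92 days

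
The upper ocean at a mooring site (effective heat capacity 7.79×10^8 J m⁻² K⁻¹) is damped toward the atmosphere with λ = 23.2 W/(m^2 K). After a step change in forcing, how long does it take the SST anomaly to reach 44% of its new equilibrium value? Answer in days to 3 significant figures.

Areal heat capacity C = 7.79×10^8 J m⁻² K⁻¹ (given).
τ = C / λ = 7.79×10^8 / 23.2 = 3.36×10^7 s.
Fraction reached: 1 − e^(−t/τ) = 0.44 ⇒ t = −τ ln(1 − 0.44) = τ × 0.580.
t = 1.95×10^7 s = 225 days.

225 days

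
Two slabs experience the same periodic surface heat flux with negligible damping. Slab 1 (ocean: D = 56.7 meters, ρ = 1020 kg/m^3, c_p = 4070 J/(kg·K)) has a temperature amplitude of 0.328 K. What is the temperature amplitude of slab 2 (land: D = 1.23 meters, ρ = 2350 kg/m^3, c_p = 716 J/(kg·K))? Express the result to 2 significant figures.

37 K

C_ocean = 2.35×10^8 J/(m²·K); C_land = 2.07×10^6 J/(m²·K).
A ∝ 1/C ⇒ A_land = A_ocean × C_ocean/C_land = 0.328 × 114 = 37.3 K.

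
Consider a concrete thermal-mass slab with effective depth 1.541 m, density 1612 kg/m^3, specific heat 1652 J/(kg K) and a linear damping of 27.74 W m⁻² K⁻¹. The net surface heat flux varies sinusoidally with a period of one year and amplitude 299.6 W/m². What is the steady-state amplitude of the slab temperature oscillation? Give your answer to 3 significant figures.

10.8 K

Areal heat capacity C = ρ c_p D = 1612 × 1652 × 1.541 = 4.10×10^6 J/(m²·K).
Angular frequency ω = 2π / T = 2π / 3.15×10^7 s = 1.99×10^-7 s⁻¹.
√((Cω)² + λ²) = √((0.818)² + 27.74²) = 27.8 W/(m²·K).
Amplitude A = F₀ / √((Cω)²+λ²) = 299.6 / 27.8 = 10.8 K.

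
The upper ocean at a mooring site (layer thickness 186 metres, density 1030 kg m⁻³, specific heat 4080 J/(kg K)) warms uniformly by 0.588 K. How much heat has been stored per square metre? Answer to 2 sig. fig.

4.6×10^8

Areal heat capacity C = ρ c_p D = 1030 × 4080 × 186 = 7.82×10^8 J m⁻² K⁻¹.
ΔQ = C ΔT = 7.82×10^8 × 0.588 = 4.60×10^8 J/m².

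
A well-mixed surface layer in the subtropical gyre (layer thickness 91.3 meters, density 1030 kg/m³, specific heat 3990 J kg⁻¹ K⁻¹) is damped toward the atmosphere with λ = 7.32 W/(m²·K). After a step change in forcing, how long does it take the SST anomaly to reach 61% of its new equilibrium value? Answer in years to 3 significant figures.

1.53 years

Areal heat capacity C = ρ c_p D = 1030 × 3990 × 91.3 = 3.75×10^8 J/(m²·K).
τ = C / λ = 3.75×10^8 / 7.32 = 5.13×10^7 s.
Fraction reached: 1 − e^(−t/τ) = 0.61 ⇒ t = −τ ln(1 − 0.61) = τ × 0.942.
t = 4.83×10^7 s = 1.53 years.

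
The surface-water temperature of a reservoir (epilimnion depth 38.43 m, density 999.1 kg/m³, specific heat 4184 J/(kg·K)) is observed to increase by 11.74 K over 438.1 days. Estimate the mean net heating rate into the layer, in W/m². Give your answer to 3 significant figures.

49.8

Areal heat capacity C = ρ c_p D = 999.1 × 4184 × 38.43 = 1.61×10^8 J/(m^2 K).
Required heat per unit area: Q = C ΔT = 1.61×10^8 × 11.74 = 1.89×10^9 J/m².
Flux F = Q / Δt = 1.89×10^9 / 3.79×10^7 s = 49.8 W/m².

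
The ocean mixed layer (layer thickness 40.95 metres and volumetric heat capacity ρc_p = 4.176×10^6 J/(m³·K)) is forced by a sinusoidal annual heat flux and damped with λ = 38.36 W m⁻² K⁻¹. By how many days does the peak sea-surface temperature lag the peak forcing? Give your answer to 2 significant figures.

Areal heat capacity C = ρc_p × D = 4.176×10^6 × 40.95 = 1.71×10^8 J/(m^2 K).
ω = 2π / 3.15×10^7 s = 1.99×10^-7 s⁻¹.
Phase lag φ = arctan(Cω/λ) = arctan(34.1/38.36) = 0.726 rad.
Time lag = φ / ω = 0.726 / 1.99×10^-7 = 3.65×10^6 s = 42.2 days.

42 days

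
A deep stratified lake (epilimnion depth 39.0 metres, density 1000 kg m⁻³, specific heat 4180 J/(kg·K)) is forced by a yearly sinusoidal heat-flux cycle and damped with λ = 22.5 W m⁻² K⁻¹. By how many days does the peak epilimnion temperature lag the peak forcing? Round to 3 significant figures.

56.1 days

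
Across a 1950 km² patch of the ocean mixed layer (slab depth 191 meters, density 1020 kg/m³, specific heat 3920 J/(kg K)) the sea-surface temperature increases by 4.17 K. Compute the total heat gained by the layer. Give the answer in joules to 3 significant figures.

6.21×10^18 J

Areal heat capacity C = ρ c_p D = 1020 × 3920 × 191 = 7.64×10^8 J/(m^2 K).
Heat per unit area: q = C ΔT = 7.64×10^8 × 4.17 = 3.18×10^9 J/m².
Total heat: Q = q × A = 3.18×10^9 × (1950 × 10⁶ m²) = 6.21×10^18 J.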